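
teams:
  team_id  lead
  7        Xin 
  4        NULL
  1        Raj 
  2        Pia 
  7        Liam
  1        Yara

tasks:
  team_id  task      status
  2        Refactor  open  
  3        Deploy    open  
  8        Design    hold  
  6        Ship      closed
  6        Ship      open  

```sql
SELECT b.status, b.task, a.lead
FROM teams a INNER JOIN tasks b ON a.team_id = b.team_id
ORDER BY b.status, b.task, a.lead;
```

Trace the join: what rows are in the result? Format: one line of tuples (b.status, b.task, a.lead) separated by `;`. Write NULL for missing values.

(open, Refactor, Pia)

INNER JOIN keeps only pairs where the ON condition holds.
Matching on a.team_id = b.team_id.
- team_id=7: no matching b row, dropped.
- team_id=4: no matching b row, dropped.
- team_id=1: no matching b row, dropped.
- team_id=2: 1 matching b row(s), so 1 row(s) emitted.
- team_id=7: no matching b row, dropped.
- team_id=1: no matching b row, dropped.
After projecting and ordering:
b.status | b.task | a.lead
open | Refactor | Pia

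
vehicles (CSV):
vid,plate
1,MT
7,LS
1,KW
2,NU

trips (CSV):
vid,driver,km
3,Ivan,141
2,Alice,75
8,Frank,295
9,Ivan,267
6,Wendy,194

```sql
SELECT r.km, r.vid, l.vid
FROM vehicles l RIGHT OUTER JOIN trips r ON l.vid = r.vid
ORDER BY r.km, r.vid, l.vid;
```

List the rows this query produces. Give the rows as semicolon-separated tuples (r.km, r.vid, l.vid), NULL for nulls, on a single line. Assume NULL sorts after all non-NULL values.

(75, 2, 2); (141, 3, NULL); (194, 6, NULL); (267, 9, NULL); (295, 8, NULL)

RIGHT JOIN keeps every row from `trips`; unmatched rows get NULL for `vehicles`'s columns.
Matching on l.vid = r.vid.
Matched pairs: 1; unmatched r rows kept: 4.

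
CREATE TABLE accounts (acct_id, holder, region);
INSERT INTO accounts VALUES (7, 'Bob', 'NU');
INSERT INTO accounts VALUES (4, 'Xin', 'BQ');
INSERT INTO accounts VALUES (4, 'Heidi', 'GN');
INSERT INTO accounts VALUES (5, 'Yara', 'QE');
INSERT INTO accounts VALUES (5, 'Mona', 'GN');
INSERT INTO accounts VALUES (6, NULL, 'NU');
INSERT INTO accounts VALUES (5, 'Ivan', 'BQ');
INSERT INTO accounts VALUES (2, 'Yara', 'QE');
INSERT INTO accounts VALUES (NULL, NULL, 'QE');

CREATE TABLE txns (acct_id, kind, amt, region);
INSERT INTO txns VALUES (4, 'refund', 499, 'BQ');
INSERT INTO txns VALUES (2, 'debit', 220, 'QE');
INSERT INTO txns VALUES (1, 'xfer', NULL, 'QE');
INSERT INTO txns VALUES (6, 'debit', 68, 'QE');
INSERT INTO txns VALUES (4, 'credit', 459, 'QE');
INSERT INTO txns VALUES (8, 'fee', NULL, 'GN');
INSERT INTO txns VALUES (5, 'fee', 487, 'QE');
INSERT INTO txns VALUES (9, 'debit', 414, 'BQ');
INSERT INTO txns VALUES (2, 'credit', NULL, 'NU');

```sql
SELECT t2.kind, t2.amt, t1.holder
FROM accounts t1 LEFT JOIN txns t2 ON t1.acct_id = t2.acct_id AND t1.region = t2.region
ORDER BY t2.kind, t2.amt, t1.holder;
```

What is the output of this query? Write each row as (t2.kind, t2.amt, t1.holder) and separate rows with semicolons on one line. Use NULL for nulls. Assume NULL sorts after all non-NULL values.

LEFT JOIN keeps every row from `accounts`; unmatched rows get NULL for `txns`'s columns.
Matching on t1.acct_id = t2.acct_id AND t1.region = t2.region. A NULL in a compared column never satisfies the condition.
Matched pairs: 3; unmatched t1 rows kept: 6.

(debit, 220, Yara); (fee, 487, Yara); (refund, 499, Xin); (NULL, NULL, Bob); (NULL, NULL, Heidi); (NULL, NULL, Ivan); (NULL, NULL, Mona); (NULL, NULL, NULL); (NULL, NULL, NULL)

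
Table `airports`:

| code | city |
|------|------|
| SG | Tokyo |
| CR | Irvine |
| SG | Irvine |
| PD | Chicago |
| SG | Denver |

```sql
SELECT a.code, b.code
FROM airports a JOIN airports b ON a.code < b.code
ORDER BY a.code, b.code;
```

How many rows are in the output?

7

INNER JOIN keeps only pairs where the ON condition holds.
Matching on a.code < b.code.
Matched pairs: 7.
Total: 7 rows.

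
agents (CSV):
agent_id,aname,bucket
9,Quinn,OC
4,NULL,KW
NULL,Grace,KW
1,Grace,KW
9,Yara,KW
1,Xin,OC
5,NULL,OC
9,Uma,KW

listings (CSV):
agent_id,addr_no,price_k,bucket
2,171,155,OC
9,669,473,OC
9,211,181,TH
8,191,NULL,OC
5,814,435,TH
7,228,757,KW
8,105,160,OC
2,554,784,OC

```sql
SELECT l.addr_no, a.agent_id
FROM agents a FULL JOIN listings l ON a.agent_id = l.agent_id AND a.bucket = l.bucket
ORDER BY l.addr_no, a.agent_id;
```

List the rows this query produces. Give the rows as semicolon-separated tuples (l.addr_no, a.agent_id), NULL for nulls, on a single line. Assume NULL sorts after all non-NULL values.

(105, NULL); (171, NULL); (191, NULL); (211, NULL); (228, NULL); (554, NULL); (669, 9); (814, NULL); (NULL, 1); (NULL, 1); (NULL, 4); (NULL, 5); (NULL, 9); (NULL, 9); (NULL, NULL)

FULL OUTER JOIN keeps every row from both sides; unmatched rows get NULL for the other side's columns.
Matching on a.agent_id = l.agent_id AND a.bucket = l.bucket. A NULL in a compared column never satisfies the condition.
Matched pairs: 1; unmatched a rows kept: 7; unmatched l rows kept: 7.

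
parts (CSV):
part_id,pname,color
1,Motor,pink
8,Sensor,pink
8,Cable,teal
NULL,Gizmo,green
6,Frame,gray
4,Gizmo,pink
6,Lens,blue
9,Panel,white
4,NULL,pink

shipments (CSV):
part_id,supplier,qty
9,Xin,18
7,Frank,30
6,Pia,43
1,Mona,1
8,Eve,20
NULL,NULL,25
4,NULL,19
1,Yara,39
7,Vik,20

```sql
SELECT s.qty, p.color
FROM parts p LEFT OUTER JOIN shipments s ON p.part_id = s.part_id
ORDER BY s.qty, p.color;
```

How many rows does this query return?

10

LEFT JOIN keeps every row from `parts`; unmatched rows get NULL for `shipments`'s columns.
Matching on p.part_id = s.part_id. A NULL in a compared column never satisfies the condition.
Matched pairs: 9; unmatched p rows kept: 1.
Total: 9 matched + 1 padded = 10 rows.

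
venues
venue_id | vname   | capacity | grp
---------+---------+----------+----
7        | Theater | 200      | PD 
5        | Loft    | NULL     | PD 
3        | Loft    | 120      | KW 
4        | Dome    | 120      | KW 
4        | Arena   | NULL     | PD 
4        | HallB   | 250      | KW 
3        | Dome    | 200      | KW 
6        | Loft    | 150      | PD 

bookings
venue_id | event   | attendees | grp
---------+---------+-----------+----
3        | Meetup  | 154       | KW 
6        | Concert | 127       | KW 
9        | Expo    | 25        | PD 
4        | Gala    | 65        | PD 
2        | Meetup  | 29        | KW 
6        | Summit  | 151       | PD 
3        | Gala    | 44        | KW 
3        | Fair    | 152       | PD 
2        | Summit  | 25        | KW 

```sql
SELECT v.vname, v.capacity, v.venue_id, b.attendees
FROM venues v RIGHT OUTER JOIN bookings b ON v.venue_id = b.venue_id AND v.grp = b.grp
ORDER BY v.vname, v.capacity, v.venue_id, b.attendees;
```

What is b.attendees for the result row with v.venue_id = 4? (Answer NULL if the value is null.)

65

RIGHT JOIN keeps every row from `bookings`; unmatched rows get NULL for `venues`'s columns.
Matching on v.venue_id = b.venue_id AND v.grp = b.grp.
Matched pairs: 6; unmatched b rows kept: 5.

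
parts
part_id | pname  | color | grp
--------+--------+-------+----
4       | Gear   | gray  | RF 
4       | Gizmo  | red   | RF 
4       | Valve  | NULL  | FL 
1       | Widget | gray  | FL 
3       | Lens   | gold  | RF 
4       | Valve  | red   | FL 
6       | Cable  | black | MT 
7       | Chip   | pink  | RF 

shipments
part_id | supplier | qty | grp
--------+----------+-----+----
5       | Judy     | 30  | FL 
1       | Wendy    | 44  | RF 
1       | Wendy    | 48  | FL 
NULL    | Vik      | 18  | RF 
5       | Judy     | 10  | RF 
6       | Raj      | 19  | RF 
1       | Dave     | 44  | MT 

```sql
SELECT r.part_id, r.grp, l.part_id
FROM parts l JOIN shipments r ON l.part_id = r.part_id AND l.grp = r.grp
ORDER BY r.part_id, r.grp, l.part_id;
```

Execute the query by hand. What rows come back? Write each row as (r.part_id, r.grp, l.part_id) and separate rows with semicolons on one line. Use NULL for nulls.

(1, FL, 1)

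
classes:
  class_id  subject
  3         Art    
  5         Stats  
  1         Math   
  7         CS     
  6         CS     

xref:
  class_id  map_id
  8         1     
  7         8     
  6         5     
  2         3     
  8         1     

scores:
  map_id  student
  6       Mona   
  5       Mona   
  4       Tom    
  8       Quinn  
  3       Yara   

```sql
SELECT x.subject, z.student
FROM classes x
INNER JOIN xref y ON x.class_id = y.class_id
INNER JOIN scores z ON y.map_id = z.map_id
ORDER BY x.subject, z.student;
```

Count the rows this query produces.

2

Evaluate left to right. First `classes x INNER JOIN xref y` on class_id: 2 row(s).
Then INNER JOIN `scores z` on map_id: keep only rows whose y.map_id appears in z.
Result: 2 row(s).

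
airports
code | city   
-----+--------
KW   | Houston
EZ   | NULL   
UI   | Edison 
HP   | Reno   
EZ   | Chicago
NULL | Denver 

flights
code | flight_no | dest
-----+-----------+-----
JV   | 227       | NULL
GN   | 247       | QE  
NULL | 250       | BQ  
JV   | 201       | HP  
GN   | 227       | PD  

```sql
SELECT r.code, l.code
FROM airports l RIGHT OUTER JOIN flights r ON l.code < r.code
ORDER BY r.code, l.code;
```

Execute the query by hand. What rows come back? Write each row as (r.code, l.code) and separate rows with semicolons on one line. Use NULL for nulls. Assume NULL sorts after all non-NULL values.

RIGHT JOIN keeps every row from `flights`; unmatched rows get NULL for `airports`'s columns.
Matching on l.code < r.code. A NULL in a compared column never satisfies the condition.
- l (code=KW) has no partner in r.
- l (code=EZ) pairs with 4 row(s) of r.
- l (code=UI) has no partner in r.
- l (code=HP) pairs with 2 row(s) of r.
- l (code=EZ) pairs with 4 row(s) of r.
- l (code=NULL) has no partner in r.
- 1 r row(s) had no l match → kept, l columns NULL.

(GN, EZ); (GN, EZ); (GN, EZ); (GN, EZ); (JV, EZ); (JV, EZ); (JV, EZ); (JV, EZ); (JV, HP); (JV, HP); (NULL, NULL)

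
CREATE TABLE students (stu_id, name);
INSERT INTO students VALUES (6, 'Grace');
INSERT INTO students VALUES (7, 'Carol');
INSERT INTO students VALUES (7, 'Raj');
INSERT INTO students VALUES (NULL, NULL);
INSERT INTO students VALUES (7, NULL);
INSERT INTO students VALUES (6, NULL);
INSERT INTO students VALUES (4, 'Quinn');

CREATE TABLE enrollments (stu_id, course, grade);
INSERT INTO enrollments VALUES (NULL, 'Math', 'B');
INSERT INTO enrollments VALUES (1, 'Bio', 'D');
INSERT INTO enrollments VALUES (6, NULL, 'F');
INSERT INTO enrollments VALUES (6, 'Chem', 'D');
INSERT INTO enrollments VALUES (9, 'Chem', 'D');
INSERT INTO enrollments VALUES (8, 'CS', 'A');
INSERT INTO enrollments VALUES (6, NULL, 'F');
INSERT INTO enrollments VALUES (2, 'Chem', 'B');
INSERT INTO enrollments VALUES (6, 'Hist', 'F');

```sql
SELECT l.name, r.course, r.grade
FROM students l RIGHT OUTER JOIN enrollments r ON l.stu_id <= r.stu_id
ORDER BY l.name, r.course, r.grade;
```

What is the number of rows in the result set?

27

RIGHT JOIN keeps every row from `enrollments`; unmatched rows get NULL for `students`'s columns.
Matching on l.stu_id <= r.stu_id. A NULL in a compared column never satisfies the condition.
Matched pairs: 24; unmatched r rows kept: 3.
Total: 24 matched + 3 padded = 27 rows.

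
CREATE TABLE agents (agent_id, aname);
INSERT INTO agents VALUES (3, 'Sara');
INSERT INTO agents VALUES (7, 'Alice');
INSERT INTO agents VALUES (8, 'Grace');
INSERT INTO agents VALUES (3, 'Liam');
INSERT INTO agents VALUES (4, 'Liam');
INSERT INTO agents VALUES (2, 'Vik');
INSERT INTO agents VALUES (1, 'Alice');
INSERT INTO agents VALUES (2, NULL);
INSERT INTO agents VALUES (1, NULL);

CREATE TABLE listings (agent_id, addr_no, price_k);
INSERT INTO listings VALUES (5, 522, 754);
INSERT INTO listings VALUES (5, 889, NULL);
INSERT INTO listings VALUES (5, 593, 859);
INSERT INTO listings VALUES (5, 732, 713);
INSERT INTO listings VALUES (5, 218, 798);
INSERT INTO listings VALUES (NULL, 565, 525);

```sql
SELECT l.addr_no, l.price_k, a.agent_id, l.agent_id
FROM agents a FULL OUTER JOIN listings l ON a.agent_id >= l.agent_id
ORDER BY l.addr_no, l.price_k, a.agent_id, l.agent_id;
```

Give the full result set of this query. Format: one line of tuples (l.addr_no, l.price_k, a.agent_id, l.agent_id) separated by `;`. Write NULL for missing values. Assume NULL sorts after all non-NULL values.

FULL OUTER JOIN keeps every row from both sides; unmatched rows get NULL for the other side's columns.
Matching on a.agent_id >= l.agent_id. A NULL in a compared column never satisfies the condition.
- a row (agent_id=3): no match → kept, l columns NULL.
- a row (agent_id=7): matches 5 l row(s) → 5 output row(s).
- a row (agent_id=8): matches 5 l row(s) → 5 output row(s).
- a row (agent_id=3): no match → kept, l columns NULL.
- a row (agent_id=4): no match → kept, l columns NULL.
- a row (agent_id=2): no match → kept, l columns NULL.
- a row (agent_id=1): no match → kept, l columns NULL.
- a row (agent_id=2): no match → kept, l columns NULL.
- a row (agent_id=1): no match → kept, l columns NULL.
- 1 row(s) from l found no a partner → padded with NULL.

(218, 798, 7, 5); (218, 798, 8, 5); (522, 754, 7, 5); (522, 754, 8, 5); (565, 525, NULL, NULL); (593, 859, 7, 5); (593, 859, 8, 5); (732, 713, 7, 5); (732, 713, 8, 5); (889, NULL, 7, 5); (889, NULL, 8, 5); (NULL, NULL, 1, NULL); (NULL, NULL, 1, NULL); (NULL, NULL, 2, NULL); (NULL, NULL, 2, NULL); (NULL, NULL, 3, NULL); (NULL, NULL, 3, NULL); (NULL, NULL, 4, NULL)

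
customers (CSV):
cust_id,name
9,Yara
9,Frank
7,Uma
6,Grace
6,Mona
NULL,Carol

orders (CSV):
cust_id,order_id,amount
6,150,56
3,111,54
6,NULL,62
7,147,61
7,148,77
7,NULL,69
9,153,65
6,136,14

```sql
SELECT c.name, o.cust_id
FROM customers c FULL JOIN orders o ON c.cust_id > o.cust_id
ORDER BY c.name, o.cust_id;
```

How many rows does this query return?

22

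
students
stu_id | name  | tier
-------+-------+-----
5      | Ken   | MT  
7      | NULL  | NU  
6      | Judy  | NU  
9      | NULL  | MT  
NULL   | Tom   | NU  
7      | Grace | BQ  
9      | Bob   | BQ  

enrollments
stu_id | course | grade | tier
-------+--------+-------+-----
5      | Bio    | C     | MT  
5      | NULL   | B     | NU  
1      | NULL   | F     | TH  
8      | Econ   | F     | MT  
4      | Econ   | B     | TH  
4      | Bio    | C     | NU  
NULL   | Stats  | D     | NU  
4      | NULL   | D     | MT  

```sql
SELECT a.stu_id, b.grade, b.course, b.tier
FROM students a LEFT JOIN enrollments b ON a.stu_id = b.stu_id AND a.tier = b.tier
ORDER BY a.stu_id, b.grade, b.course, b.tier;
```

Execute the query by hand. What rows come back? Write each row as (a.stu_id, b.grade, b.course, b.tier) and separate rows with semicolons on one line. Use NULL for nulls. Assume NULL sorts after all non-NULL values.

(5, C, Bio, MT); (6, NULL, NULL, NULL); (7, NULL, NULL, NULL); (7, NULL, NULL, NULL); (9, NULL, NULL, NULL); (9, NULL, NULL, NULL); (NULL, NULL, NULL, NULL)

LEFT JOIN keeps every row from `students`; unmatched rows get NULL for `enrollments`'s columns.
Matching on a.stu_id = b.stu_id AND a.tier = b.tier. A NULL in a compared column never satisfies the condition.
Matched pairs: 1; unmatched a rows kept: 6.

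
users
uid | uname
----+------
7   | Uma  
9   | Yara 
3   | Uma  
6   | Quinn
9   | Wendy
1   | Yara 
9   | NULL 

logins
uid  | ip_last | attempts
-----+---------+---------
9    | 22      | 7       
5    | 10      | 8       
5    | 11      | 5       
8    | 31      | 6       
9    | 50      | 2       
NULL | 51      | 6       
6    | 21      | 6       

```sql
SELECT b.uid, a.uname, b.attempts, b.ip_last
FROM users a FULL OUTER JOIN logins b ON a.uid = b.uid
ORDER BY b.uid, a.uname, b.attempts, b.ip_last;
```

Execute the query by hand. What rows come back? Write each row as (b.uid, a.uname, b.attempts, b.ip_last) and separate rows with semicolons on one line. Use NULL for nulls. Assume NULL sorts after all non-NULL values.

(5, NULL, 5, 11); (5, NULL, 8, 10); (6, Quinn, 6, 21); (8, NULL, 6, 31); (9, Wendy, 2, 50); (9, Wendy, 7, 22); (9, Yara, 2, 50); (9, Yara, 7, 22); (9, NULL, 2, 50); (9, NULL, 7, 22); (NULL, Uma, NULL, NULL); (NULL, Uma, NULL, NULL); (NULL, Yara, NULL, NULL); (NULL, NULL, 6, 51)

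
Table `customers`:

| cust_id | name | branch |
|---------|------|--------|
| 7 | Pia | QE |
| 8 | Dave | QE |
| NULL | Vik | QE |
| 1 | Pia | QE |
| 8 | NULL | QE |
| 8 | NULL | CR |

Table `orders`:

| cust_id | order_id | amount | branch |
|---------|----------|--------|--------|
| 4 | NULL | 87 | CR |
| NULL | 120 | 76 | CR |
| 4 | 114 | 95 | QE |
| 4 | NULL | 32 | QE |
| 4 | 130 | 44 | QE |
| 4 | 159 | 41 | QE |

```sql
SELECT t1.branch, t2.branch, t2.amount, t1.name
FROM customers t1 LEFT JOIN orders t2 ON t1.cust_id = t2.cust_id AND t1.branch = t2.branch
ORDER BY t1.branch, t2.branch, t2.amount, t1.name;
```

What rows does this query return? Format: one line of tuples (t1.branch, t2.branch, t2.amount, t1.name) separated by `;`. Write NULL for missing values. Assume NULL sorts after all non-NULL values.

LEFT JOIN keeps every row from `customers`; unmatched rows get NULL for `orders`'s columns.
Matching on t1.cust_id = t2.cust_id AND t1.branch = t2.branch. A NULL in a compared column never satisfies the condition.
- t1 (cust_id=7, branch=QE) has no partner → padded with NULL.
- t1 (cust_id=8, branch=QE) has no partner → padded with NULL.
- t1 (cust_id=NULL, branch=QE) has no partner → padded with NULL.
- t1 (cust_id=1, branch=QE) has no partner → padded with NULL.
- t1 (cust_id=8, branch=QE) has no partner → padded with NULL.
- t1 (cust_id=8, branch=CR) has no partner → padded with NULL.
After projecting and ordering:
t1.branch | t2.branch | t2.amount | t1.name
CR | NULL | NULL | NULL
QE | NULL | NULL | Dave
QE | NULL | NULL | Pia
QE | NULL | NULL | Pia
QE | NULL | NULL | Vik
QE | NULL | NULL | NULL

(CR, NULL, NULL, NULL); (QE, NULL, NULL, Dave); (QE, NULL, NULL, Pia); (QE, NULL, NULL, Pia); (QE, NULL, NULL, Vik); (QE, NULL, NULL, NULL)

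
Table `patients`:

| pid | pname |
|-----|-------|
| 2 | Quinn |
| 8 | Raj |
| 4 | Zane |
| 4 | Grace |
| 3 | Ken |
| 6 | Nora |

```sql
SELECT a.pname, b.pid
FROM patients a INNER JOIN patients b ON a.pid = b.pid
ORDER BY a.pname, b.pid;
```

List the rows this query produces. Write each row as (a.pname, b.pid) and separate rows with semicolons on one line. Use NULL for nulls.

INNER JOIN keeps only pairs where the ON condition holds.
Matching on a.pid = b.pid.
- a (pid=2) pairs with 1 row(s) of b.
- a (pid=8) pairs with 1 row(s) of b.
- a (pid=4) pairs with 2 row(s) of b.
- a (pid=4) pairs with 2 row(s) of b.
- a (pid=3) pairs with 1 row(s) of b.
- a (pid=6) pairs with 1 row(s) of b.
After projecting and ordering:
a.pname | b.pid
Grace | 4
Grace | 4
Ken | 3
Nora | 6
Quinn | 2
Raj | 8
Zane | 4
Zane | 4

(Grace, 4); (Grace, 4); (Ken, 3); (Nora, 6); (Quinn, 2); (Raj, 8); (Zane, 4); (Zane, 4)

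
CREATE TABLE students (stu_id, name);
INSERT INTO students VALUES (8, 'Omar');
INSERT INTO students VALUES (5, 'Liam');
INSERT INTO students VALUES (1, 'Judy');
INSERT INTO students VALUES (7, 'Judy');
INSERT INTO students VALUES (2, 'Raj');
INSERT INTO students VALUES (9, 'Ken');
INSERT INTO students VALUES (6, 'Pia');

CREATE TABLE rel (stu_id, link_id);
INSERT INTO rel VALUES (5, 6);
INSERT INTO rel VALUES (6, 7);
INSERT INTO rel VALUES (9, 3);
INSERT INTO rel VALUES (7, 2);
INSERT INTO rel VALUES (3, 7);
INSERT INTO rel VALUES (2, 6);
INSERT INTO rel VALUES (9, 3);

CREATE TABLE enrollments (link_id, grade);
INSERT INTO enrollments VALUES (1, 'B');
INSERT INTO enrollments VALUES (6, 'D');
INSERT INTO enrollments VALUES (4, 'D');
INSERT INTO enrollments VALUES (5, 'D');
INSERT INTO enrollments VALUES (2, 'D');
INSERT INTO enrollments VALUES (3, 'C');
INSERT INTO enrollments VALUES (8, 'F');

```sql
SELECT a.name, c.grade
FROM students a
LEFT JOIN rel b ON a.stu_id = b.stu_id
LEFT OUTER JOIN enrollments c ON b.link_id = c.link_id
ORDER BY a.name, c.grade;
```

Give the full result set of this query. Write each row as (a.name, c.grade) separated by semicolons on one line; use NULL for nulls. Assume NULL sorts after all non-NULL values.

Step 1 — a LEFT JOIN b on stu_id → 8 row(s).
Then LEFT JOIN `enrollments c` on link_id: each of those 8 rows is kept; rows whose b.link_id has no match in c get NULL for c's columns.

(Judy, D); (Judy, NULL); (Ken, C); (Ken, C); (Liam, D); (Omar, NULL); (Pia, NULL); (Raj, D)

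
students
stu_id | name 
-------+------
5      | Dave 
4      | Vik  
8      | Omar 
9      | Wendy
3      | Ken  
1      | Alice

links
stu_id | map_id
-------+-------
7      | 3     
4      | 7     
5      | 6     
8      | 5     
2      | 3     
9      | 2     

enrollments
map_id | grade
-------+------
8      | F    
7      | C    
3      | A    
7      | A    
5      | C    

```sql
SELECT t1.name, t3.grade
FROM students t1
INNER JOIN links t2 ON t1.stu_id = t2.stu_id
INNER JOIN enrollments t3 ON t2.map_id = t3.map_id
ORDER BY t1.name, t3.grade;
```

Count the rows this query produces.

3

Evaluate left to right. First `students t1 INNER JOIN links t2` on stu_id: 4 row(s).
Then INNER JOIN `enrollments t3` on map_id: keep only rows whose t2.map_id appears in t3.
Result: 3 row(s).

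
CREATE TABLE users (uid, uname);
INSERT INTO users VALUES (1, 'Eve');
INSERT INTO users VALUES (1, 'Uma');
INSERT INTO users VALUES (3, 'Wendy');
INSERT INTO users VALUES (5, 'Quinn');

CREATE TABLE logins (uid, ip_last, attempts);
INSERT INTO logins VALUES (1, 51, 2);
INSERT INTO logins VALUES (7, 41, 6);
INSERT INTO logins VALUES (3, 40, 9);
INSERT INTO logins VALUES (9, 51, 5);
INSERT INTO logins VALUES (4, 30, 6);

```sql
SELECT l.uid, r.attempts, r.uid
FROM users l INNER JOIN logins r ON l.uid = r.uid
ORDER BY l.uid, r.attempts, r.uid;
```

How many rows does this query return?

3

INNER JOIN keeps only pairs where the ON condition holds.
Matching on l.uid = r.uid.
- l row (uid=1): matches 1 r row(s) → 1 output row(s).
- l row (uid=1): matches 1 r row(s) → 1 output row(s).
- l row (uid=3): matches 1 r row(s) → 1 output row(s).
- l row (uid=5): no match → dropped.
Total: 3 rows.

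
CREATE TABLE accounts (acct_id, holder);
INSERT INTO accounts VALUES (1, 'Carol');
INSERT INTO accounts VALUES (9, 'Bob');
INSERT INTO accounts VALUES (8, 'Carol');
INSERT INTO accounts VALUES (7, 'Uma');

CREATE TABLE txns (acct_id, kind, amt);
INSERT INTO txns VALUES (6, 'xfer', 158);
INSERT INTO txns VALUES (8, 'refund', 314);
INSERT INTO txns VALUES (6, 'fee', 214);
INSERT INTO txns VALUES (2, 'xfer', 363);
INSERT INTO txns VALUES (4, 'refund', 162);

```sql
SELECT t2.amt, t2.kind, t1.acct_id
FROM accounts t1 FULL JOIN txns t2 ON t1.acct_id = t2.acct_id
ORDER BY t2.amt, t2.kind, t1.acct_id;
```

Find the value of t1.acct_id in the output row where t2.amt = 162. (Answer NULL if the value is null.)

NULL

FULL OUTER JOIN keeps every row from both sides; unmatched rows get NULL for the other side's columns.
Matching on t1.acct_id = t2.acct_id.
- t1 row (acct_id=1): no match → kept, t2 columns NULL.
- t1 row (acct_id=9): no match → kept, t2 columns NULL.
- t1 row (acct_id=8): matches 1 t2 row(s) → 1 output row(s).
- t1 row (acct_id=7): no match → kept, t2 columns NULL.
- 4 t2 row(s) had no t1 match → kept, t1 columns NULL.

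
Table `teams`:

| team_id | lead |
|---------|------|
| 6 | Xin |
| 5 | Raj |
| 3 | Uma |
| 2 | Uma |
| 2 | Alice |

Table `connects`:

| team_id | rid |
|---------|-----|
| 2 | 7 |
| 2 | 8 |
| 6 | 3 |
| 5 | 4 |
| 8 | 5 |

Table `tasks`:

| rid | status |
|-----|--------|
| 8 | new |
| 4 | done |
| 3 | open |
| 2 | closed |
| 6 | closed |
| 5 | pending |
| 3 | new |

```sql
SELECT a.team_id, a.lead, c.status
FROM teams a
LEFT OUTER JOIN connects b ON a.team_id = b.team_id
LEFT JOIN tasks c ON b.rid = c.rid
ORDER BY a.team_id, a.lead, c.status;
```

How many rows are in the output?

Step 1 — a LEFT JOIN b on team_id → 7 row(s).
Then LEFT JOIN `tasks c` on rid: each of those 7 rows is kept; rows whose b.rid has no match in c get NULL for c's columns.
Result: 8 row(s).

8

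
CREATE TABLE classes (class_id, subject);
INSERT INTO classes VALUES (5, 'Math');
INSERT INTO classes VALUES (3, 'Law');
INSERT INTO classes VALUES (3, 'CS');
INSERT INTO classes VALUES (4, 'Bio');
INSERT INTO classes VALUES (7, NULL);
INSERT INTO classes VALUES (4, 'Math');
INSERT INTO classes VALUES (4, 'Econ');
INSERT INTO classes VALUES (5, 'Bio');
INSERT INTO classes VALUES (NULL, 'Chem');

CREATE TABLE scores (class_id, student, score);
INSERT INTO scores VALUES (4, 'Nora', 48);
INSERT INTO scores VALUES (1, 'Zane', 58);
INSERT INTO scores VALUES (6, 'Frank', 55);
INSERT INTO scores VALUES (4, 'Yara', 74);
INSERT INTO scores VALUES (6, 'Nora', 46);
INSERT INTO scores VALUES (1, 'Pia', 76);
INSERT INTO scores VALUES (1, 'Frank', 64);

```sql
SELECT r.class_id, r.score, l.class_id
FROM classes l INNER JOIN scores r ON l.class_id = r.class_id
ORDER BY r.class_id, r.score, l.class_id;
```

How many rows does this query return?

6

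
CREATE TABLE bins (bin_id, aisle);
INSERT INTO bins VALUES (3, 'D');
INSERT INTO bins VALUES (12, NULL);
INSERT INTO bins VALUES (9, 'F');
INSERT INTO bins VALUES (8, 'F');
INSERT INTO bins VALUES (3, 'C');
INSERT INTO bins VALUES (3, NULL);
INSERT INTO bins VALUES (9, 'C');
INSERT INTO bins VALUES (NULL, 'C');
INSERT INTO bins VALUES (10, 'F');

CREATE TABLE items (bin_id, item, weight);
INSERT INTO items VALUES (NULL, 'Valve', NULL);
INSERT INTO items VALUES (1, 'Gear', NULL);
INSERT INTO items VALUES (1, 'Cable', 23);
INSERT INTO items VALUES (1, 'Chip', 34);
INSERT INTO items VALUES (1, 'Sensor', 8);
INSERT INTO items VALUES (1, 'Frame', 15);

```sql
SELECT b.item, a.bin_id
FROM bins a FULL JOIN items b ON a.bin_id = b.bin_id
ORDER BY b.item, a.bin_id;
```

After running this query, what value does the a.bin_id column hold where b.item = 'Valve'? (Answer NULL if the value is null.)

NULL

FULL OUTER JOIN keeps every row from both sides; unmatched rows get NULL for the other side's columns.
Matching on a.bin_id = b.bin_id. A NULL in a compared column never satisfies the condition.
Matched pairs: 0; unmatched a rows kept: 9; unmatched b rows kept: 6.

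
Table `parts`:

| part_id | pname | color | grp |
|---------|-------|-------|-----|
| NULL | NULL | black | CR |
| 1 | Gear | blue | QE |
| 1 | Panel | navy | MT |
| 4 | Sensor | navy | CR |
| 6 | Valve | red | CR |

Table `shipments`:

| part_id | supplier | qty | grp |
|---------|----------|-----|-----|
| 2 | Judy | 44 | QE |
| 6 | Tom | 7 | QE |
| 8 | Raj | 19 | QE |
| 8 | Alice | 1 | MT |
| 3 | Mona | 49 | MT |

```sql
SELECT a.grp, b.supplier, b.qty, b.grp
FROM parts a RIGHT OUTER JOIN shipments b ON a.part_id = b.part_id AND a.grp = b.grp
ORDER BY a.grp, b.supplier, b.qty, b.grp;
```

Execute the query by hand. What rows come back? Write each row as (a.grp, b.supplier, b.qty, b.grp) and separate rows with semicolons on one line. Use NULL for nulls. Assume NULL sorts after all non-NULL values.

(NULL, Alice, 1, MT); (NULL, Judy, 44, QE); (NULL, Mona, 49, MT); (NULL, Raj, 19, QE); (NULL, Tom, 7, QE)

RIGHT JOIN keeps every row from `shipments`; unmatched rows get NULL for `parts`'s columns.
Matching on a.part_id = b.part_id AND a.grp = b.grp. A NULL in a compared column never satisfies the condition.
- a (part_id=NULL, grp=CR) has no partner in b.
- a (part_id=1, grp=QE) has no partner in b.
- a (part_id=1, grp=MT) has no partner in b.
- a (part_id=4, grp=CR) has no partner in b.
- a (part_id=6, grp=CR) has no partner in b.
- plus 5 unmatched b row(s), each kept with NULL a columns.
After projecting and ordering:
a.grp | b.supplier | b.qty | b.grp
NULL | Alice | 1 | MT
NULL | Judy | 44 | QE
NULL | Mona | 49 | MT
NULL | Raj | 19 | QE
NULL | Tom | 7 | QE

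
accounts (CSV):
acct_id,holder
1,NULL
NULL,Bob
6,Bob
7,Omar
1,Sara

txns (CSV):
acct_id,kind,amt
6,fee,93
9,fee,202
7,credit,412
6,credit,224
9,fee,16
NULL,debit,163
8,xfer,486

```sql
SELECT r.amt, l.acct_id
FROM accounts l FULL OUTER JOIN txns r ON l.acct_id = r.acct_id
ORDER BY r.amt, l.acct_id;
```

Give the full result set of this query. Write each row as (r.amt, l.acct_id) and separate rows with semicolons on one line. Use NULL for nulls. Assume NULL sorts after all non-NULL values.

(16, NULL); (93, 6); (163, NULL); (202, NULL); (224, 6); (412, 7); (486, NULL); (NULL, 1); (NULL, 1); (NULL, NULL)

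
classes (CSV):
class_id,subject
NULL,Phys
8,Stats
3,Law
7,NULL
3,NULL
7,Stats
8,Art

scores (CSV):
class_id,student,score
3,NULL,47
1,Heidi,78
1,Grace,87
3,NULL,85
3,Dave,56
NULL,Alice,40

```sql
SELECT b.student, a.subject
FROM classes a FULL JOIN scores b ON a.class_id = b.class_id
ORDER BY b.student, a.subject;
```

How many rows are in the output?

FULL OUTER JOIN keeps every row from both sides; unmatched rows get NULL for the other side's columns.
Matching on a.class_id = b.class_id. A NULL in a compared column never satisfies the condition.
- a row (class_id=NULL): no match → kept, b columns NULL.
- a row (class_id=8): no match → kept, b columns NULL.
- a row (class_id=3): matches 3 b row(s) → 3 output row(s).
- a row (class_id=7): no match → kept, b columns NULL.
- a row (class_id=3): matches 3 b row(s) → 3 output row(s).
- a row (class_id=7): no match → kept, b columns NULL.
- a row (class_id=8): no match → kept, b columns NULL.
- plus 3 unmatched b row(s), each kept with NULL a columns.
Total: 6 matched + 8 padded = 14 rows.

14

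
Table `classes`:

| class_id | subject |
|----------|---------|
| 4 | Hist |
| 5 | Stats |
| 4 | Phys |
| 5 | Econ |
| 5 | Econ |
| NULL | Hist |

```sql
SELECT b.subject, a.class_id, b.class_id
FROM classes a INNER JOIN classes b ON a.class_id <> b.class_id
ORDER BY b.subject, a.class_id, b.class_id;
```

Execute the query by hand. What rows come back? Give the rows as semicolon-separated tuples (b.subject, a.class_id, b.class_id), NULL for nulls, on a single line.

(Econ, 4, 5); (Econ, 4, 5); (Econ, 4, 5); (Econ, 4, 5); (Hist, 5, 4); (Hist, 5, 4); (Hist, 5, 4); (Phys, 5, 4); (Phys, 5, 4); (Phys, 5, 4); (Stats, 4, 5); (Stats, 4, 5)

INNER JOIN keeps only pairs where the ON condition holds.
Matching on a.class_id <> b.class_id. A NULL in a compared column never satisfies the condition.
- a row (class_id=4): matches 3 b row(s) → 3 output row(s).
- a row (class_id=5): matches 2 b row(s) → 2 output row(s).
- a row (class_id=4): matches 3 b row(s) → 3 output row(s).
- a row (class_id=5): matches 2 b row(s) → 2 output row(s).
- a row (class_id=5): matches 2 b row(s) → 2 output row(s).
- a row (class_id=NULL): no match → dropped.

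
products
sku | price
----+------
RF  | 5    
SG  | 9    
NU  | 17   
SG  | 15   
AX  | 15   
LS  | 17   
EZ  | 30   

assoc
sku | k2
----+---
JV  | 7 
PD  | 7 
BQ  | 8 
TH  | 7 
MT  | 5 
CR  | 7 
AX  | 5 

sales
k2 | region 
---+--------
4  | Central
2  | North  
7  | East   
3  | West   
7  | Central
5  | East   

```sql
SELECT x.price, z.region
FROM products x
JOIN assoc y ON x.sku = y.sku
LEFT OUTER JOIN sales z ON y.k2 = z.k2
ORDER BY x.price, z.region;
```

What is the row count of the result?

1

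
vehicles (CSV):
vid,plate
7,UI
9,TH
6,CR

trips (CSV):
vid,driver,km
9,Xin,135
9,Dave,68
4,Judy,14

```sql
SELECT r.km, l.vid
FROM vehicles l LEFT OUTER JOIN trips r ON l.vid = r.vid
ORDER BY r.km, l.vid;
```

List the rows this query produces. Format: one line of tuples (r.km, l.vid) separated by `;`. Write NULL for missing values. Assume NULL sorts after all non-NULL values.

LEFT JOIN keeps every row from `vehicles`; unmatched rows get NULL for `trips`'s columns.
Matching on l.vid = r.vid.
- l (vid=7) has no partner → padded with NULL.
- l (vid=9) pairs with 2 row(s) of r.
- l (vid=6) has no partner → padded with NULL.
After projecting and ordering:
r.km | l.vid
68 | 9
135 | 9
NULL | 6
NULL | 7

(68, 9); (135, 9); (NULL, 6); (NULL, 7)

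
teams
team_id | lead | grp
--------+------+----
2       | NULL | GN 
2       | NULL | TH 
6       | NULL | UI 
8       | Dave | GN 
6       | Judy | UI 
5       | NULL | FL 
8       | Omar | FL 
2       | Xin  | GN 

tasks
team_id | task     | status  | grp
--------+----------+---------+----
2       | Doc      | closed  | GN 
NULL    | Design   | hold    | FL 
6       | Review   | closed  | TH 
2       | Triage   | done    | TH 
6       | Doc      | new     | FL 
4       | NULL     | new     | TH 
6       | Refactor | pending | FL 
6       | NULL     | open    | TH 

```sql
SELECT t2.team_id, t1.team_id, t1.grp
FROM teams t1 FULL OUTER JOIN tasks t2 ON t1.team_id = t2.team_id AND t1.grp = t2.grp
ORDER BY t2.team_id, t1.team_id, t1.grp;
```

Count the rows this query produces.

14

FULL OUTER JOIN keeps every row from both sides; unmatched rows get NULL for the other side's columns.
Matching on t1.team_id = t2.team_id AND t1.grp = t2.grp. A NULL in a compared column never satisfies the condition.
Matched pairs: 3; unmatched t1 rows kept: 5; unmatched t2 rows kept: 6.
Total: 3 matched + 11 padded = 14 rows.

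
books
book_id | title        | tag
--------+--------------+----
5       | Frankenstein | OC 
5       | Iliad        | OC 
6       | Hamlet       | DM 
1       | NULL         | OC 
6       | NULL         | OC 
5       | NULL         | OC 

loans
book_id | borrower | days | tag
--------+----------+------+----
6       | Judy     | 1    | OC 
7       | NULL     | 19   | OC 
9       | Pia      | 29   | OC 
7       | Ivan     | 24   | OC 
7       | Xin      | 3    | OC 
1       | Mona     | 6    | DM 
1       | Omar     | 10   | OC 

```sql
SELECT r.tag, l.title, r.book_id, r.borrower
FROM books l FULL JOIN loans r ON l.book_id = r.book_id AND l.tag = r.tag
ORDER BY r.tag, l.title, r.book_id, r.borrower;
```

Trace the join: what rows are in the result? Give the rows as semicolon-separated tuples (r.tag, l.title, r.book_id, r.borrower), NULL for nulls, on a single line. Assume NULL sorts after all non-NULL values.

(DM, NULL, 1, Mona); (OC, NULL, 1, Omar); (OC, NULL, 6, Judy); (OC, NULL, 7, Ivan); (OC, NULL, 7, Xin); (OC, NULL, 7, NULL); (OC, NULL, 9, Pia); (NULL, Frankenstein, NULL, NULL); (NULL, Hamlet, NULL, NULL); (NULL, Iliad, NULL, NULL); (NULL, NULL, NULL, NULL)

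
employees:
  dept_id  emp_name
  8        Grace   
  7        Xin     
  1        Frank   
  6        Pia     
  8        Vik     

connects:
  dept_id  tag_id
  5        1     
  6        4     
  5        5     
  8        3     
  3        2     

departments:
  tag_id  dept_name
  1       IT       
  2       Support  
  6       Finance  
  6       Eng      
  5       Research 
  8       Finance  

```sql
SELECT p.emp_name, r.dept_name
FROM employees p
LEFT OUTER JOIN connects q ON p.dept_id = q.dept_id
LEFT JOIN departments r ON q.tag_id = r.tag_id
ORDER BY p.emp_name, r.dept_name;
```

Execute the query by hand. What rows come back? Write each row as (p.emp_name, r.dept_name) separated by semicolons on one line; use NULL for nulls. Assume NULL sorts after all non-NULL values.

Step 1 — p LEFT JOIN q on dept_id → 5 row(s).
Then LEFT JOIN `departments r` on tag_id: each of those 5 rows is kept; rows whose q.tag_id has no match in r get NULL for r's columns.

(Frank, NULL); (Grace, NULL); (Pia, NULL); (Vik, NULL); (Xin, NULL)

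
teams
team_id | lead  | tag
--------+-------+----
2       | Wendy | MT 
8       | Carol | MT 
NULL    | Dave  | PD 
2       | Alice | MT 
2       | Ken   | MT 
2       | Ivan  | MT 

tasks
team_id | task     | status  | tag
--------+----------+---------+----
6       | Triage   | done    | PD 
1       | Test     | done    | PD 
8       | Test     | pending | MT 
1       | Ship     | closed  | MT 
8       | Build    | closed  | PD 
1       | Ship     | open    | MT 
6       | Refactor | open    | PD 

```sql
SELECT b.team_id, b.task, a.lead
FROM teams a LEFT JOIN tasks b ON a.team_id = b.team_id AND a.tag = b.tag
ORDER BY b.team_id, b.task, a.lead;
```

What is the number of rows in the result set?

LEFT JOIN keeps every row from `teams`; unmatched rows get NULL for `tasks`'s columns.
Matching on a.team_id = b.team_id AND a.tag = b.tag. A NULL in a compared column never satisfies the condition.
- a[0] team_id=2, tag=MT → no match; kept with NULLs on the b side.
- a[1] team_id=8, tag=MT → 1 match(es) in b → 1 row(s).
- a[2] team_id=NULL, tag=PD → no match; kept with NULLs on the b side.
- a[3] team_id=2, tag=MT → no match; kept with NULLs on the b side.
- a[4] team_id=2, tag=MT → no match; kept with NULLs on the b side.
- a[5] team_id=2, tag=MT → no match; kept with NULLs on the b side.
Total: 1 matched + 5 padded = 6 rows.

6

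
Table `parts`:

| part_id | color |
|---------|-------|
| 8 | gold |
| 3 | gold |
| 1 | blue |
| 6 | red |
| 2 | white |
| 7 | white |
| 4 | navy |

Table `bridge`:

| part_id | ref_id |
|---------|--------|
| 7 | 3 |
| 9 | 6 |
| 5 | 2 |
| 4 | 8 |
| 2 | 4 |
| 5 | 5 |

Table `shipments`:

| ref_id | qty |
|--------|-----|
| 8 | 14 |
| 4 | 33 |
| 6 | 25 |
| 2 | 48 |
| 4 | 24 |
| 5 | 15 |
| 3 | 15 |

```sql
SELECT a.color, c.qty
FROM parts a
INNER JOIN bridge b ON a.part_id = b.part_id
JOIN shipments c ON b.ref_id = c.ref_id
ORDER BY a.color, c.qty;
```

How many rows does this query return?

Step 1 — a INNER JOIN b on part_id → 3 row(s).
Then INNER JOIN `shipments c` on ref_id: keep only rows whose b.ref_id appears in c.
Result: 4 row(s).

4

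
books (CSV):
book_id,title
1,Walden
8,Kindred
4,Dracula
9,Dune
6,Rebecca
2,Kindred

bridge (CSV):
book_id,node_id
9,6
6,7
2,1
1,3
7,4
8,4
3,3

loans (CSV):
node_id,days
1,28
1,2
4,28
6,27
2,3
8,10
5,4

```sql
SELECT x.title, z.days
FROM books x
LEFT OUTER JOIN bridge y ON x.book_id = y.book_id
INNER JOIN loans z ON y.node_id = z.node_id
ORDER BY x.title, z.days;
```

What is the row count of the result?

4

Evaluate left to right. First `books x LEFT JOIN bridge y` on book_id: 6 row(s).
Then INNER JOIN `loans z` on node_id: keep only rows whose y.node_id appears in z.
Result: 4 row(s).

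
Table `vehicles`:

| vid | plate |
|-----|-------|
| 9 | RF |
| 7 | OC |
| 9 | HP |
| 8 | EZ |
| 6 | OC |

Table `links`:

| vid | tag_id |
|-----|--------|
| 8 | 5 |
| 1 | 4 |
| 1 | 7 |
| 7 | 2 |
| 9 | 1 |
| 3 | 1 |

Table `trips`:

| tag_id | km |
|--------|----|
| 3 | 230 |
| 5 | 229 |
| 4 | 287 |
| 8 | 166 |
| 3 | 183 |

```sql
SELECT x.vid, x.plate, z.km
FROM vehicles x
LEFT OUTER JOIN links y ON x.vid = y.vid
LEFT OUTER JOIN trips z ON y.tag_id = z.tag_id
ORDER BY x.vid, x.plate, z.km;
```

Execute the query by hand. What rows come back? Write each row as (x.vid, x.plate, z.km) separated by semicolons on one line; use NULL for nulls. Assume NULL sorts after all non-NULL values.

(6, OC, NULL); (7, OC, NULL); (8, EZ, 229); (9, HP, NULL); (9, RF, NULL)

Evaluate left to right. First `vehicles x LEFT JOIN links y` on vid: 5 row(s).
Then LEFT JOIN `trips z` on tag_id: each of those 5 rows is kept; rows whose y.tag_id has no match in z get NULL for z's columns.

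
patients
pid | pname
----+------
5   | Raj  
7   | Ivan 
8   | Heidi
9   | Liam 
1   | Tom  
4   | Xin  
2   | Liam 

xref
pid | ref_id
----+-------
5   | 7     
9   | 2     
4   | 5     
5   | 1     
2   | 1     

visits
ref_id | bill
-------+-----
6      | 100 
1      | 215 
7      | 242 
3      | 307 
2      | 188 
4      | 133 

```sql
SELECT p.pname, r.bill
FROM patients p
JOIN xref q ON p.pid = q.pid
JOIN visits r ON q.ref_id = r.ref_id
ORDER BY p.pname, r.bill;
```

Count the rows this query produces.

4

Evaluate left to right. First `patients p INNER JOIN xref q` on pid: 5 row(s).
Then INNER JOIN `visits r` on ref_id: keep only rows whose q.ref_id appears in r.
Result: 4 row(s).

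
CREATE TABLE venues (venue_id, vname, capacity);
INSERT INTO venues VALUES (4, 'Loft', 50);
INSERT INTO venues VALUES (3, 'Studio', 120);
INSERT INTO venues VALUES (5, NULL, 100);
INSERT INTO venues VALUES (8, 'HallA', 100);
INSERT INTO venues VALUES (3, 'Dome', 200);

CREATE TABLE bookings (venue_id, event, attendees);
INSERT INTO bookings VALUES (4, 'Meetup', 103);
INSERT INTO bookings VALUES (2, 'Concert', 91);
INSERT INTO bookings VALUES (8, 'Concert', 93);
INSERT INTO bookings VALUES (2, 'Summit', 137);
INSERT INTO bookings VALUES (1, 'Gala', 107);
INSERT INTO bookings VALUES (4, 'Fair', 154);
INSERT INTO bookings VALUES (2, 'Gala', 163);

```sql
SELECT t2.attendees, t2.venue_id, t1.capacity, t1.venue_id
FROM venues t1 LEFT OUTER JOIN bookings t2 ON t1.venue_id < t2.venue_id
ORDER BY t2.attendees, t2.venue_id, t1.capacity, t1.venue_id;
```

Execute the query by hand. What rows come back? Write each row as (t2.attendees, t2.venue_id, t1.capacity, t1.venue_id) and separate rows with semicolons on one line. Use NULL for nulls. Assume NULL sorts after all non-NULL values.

(93, 8, 50, 4); (93, 8, 100, 5); (93, 8, 120, 3); (93, 8, 200, 3); (103, 4, 120, 3); (103, 4, 200, 3); (154, 4, 120, 3); (154, 4, 200, 3); (NULL, NULL, 100, 8)

LEFT JOIN keeps every row from `venues`; unmatched rows get NULL for `bookings`'s columns.
Matching on t1.venue_id < t2.venue_id.
- t1 row (venue_id=4): matches 1 t2 row(s) → 1 output row(s).
- t1 row (venue_id=3): matches 3 t2 row(s) → 3 output row(s).
- t1 row (venue_id=5): matches 1 t2 row(s) → 1 output row(s).
- t1 row (venue_id=8): no match → kept, t2 columns NULL.
- t1 row (venue_id=3): matches 3 t2 row(s) → 3 output row(s).
After projecting and ordering:
t2.attendees | t2.venue_id | t1.capacity | t1.venue_id
93 | 8 | 50 | 4
93 | 8 | 100 | 5
93 | 8 | 120 | 3
93 | 8 | 200 | 3
103 | 4 | 120 | 3
103 | 4 | 200 | 3
154 | 4 | 120 | 3
154 | 4 | 200 | 3
NULL | NULL | 100 | 8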